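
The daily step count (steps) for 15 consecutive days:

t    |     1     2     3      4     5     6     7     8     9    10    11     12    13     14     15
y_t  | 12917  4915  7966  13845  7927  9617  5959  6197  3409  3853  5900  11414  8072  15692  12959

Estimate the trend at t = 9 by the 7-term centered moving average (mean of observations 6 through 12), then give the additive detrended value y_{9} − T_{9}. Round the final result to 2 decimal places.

-3212.29

Trend T_9 = (9617 + 5959 + 6197 + 3409 + 3853 + 5900 + 11414) / 7 = 46349/7 = 6621.2857
Detrended value: 3409 − 6621.2857 = -3212.29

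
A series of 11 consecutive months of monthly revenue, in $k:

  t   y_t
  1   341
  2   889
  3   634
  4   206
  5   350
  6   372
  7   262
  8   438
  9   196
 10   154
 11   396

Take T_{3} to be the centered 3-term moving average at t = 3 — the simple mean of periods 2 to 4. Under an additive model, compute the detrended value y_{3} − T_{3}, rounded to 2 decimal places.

Trend T_3 = (889 + 634 + 206) / 3 = 1729/3 = 576.3333
Detrended value: 634 − 576.3333 = 57.67

57.67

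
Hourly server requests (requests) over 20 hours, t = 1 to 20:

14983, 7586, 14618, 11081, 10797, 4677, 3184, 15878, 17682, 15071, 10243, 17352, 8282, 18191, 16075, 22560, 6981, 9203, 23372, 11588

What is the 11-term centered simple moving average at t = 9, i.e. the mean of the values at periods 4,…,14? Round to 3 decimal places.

12039.818

Sum of periods 4–14: 11081 + 10797 + 4677 + 3184 + 15878 + 17682 + 15071 + 10243 + 17352 + 8282 + 18191 = 132438
Divide by 11: 132438 / 11 = 12039.818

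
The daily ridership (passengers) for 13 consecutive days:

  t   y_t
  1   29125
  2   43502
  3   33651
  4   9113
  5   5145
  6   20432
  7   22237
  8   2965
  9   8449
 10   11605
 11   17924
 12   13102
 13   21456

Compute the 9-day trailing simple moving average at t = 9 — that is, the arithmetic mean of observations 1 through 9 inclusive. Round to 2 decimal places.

Sum of periods 1–9: 29125 + 43502 + 33651 + 9113 + 5145 + 20432 + 22237 + 2965 + 8449 = 174619
Divide by 9: 174619 / 9 = 19402.11

19402.11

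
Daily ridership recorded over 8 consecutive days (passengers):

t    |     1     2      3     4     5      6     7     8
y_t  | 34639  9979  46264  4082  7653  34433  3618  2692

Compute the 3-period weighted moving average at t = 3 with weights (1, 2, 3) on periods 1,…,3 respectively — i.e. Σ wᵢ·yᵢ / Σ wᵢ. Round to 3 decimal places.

Weighted sum: 1·34639 + 2·9979 + 3·46264 = 34639 + 19958 + 138792 = 193389
Weight total: 1 + 2 + 3 = 6
WMA = 193389 / 6 = 32231.500

32231.500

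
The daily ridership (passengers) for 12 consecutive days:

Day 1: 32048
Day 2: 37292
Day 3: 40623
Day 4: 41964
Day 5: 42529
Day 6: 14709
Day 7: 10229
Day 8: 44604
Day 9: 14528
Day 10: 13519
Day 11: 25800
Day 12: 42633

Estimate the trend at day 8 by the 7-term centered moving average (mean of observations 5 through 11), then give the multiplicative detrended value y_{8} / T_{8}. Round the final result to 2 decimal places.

Trend T_8 = (42529 + 14709 + 10229 + 44604 + 14528 + 13519 + 25800) / 7 = 165918/7 = 23702.5714
Ratio to trend: 44604 / 23702.5714 = 1.88

1.88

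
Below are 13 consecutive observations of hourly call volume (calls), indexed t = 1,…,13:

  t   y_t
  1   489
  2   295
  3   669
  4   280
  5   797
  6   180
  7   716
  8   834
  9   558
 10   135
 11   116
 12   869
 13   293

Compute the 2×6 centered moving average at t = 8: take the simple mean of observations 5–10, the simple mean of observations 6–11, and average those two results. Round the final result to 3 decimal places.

479.917

Sum over 5–10: 797 + 180 + 716 + 834 + 558 + 135 = 3220
Sum over 6–11: 180 + 716 + 834 + 558 + 135 + 116 = 2539
CMA at t=8 = (3220 + 2539) / (2·6) = 5759 / 12 = 479.917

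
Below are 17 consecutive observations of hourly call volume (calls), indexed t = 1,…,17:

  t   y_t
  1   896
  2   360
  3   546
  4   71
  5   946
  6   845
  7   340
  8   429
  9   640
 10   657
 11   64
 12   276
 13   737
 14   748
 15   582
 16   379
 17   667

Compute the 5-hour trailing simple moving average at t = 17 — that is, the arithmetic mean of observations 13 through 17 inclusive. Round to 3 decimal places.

Sum of periods 13–17: 737 + 748 + 582 + 379 + 667 = 3113
Divide by 5: 3113 / 5 = 622.600

622.600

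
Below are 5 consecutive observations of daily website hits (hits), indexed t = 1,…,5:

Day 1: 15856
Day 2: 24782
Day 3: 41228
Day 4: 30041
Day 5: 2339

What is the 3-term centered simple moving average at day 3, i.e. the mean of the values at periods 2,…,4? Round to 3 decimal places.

32017.000

Sum of periods 2–4: 24782 + 41228 + 30041 = 96051
Divide by 3: 96051 / 3 = 32017.000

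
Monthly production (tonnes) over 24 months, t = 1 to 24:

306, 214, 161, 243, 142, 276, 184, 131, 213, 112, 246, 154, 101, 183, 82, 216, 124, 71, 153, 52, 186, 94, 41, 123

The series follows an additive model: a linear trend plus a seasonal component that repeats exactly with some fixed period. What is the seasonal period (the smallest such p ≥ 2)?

First differences y_{t+1} − y_t: -92, -53, 82, -101, 134, -92, -53, 82, -101, 134, -92, -53, …
The difference pattern repeats every 5 terms and not for any smaller step, so p = 5.

5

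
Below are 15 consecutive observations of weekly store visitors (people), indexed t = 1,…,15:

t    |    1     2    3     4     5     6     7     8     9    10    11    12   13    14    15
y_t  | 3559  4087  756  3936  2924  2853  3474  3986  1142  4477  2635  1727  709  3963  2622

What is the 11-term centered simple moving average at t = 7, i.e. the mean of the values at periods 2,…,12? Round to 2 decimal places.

2908.82

Sum of periods 2–12: 4087 + 756 + 3936 + 2924 + 2853 + 3474 + 3986 + 1142 + 4477 + 2635 + 1727 = 31997
Divide by 11: 31997 / 11 = 2908.82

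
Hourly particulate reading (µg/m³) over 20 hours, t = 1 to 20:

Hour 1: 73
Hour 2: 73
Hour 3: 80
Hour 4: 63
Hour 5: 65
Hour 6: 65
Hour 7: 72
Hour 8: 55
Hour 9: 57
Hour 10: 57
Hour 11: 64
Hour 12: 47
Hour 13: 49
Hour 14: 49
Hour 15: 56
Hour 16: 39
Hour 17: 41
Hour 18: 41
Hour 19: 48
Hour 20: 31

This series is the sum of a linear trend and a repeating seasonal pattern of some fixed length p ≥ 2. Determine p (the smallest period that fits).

4

First differences y_{t+1} − y_t: 0, 7, -17, 2, 0, 7, -17, 2, 0, 7, …
The difference pattern repeats every 4 terms and not for any smaller step, so p = 4.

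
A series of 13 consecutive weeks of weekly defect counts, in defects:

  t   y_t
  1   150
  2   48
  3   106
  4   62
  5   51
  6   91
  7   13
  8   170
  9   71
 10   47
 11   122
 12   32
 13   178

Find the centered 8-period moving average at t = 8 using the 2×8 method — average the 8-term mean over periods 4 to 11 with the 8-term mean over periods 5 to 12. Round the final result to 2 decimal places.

76.50

Sum over 4–11: 62 + 51 + 91 + 13 + 170 + 71 + 47 + 122 = 627
Sum over 5–12: 51 + 91 + 13 + 170 + 71 + 47 + 122 + 32 = 597
CMA at t=8 = (627 + 597) / (2·8) = 1224 / 16 = 76.50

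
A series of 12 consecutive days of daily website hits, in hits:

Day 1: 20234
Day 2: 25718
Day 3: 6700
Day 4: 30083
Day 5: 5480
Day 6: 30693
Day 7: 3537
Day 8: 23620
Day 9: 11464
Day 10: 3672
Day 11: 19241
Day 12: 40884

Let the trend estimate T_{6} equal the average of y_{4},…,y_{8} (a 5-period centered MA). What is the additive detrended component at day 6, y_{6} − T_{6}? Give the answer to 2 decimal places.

Trend T_6 = (30083 + 5480 + 30693 + 3537 + 23620) / 5 = 93413/5 = 18682.6000
Detrended value: 30693 − 18682.6000 = 12010.40

12010.40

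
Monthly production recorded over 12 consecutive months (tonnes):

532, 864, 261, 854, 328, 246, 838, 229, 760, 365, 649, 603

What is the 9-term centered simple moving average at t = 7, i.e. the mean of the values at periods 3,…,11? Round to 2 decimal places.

Sum of periods 3–11: 261 + 854 + 328 + 246 + 838 + 229 + 760 + 365 + 649 = 4530
Divide by 9: 4530 / 9 = 503.33

503.33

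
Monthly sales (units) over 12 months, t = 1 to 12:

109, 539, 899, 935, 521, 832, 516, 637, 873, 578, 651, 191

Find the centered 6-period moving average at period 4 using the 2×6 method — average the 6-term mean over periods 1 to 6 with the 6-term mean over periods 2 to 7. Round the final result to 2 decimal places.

673.08

Sum over 1–6: 109 + 539 + 899 + 935 + 521 + 832 = 3835
Sum over 2–7: 539 + 899 + 935 + 521 + 832 + 516 = 4242
CMA at t=4 = (3835 + 4242) / (2·6) = 8077 / 12 = 673.08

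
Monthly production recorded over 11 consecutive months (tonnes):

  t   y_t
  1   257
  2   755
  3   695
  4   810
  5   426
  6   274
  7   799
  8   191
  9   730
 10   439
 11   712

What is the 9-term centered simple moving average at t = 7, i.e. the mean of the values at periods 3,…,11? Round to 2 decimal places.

Sum of periods 3–11: 695 + 810 + 426 + 274 + 799 + 191 + 730 + 439 + 712 = 5076
Divide by 9: 5076 / 9 = 564.00

564.00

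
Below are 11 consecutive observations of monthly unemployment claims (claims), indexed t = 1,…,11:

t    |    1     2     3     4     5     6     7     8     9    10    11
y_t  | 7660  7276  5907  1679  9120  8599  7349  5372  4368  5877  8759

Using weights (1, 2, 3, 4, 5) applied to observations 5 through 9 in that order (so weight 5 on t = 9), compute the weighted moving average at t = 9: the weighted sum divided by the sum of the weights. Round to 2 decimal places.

6112.87

Weighted sum: 1·9120 + 2·8599 + 3·7349 + 4·5372 + 5·4368 = 9120 + 17198 + 22047 + 21488 + 21840 = 91693
Weight total: 1 + 2 + 3 + 4 + 5 = 15
WMA = 91693 / 15 = 6112.87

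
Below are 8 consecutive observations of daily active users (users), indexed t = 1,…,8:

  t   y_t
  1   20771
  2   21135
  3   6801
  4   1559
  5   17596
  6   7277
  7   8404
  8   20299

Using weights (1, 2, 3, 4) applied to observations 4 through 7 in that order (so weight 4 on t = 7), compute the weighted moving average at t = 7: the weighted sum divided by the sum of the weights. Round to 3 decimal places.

Weighted sum: 1·1559 + 2·17596 + 3·7277 + 4·8404 = 1559 + 35192 + 21831 + 33616 = 92198
Weight total: 1 + 2 + 3 + 4 = 10
WMA = 92198 / 10 = 9219.800

9219.800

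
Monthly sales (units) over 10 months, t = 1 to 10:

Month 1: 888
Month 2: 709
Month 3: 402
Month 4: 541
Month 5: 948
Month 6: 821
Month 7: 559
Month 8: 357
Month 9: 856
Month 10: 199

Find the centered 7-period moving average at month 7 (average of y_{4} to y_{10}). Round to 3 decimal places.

611.571

Sum of periods 4–10: 541 + 948 + 821 + 559 + 357 + 856 + 199 = 4281
Divide by 7: 4281 / 7 = 611.571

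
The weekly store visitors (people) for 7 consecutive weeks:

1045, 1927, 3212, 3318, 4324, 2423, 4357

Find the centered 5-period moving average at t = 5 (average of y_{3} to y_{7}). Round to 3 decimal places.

Sum of periods 3–7: 3212 + 3318 + 4324 + 2423 + 4357 = 17634
Divide by 5: 17634 / 5 = 3526.800

3526.800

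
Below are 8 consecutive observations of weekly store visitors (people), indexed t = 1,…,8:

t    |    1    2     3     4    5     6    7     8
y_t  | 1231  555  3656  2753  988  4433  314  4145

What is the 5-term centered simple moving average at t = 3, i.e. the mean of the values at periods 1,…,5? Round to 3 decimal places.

Sum of periods 1–5: 1231 + 555 + 3656 + 2753 + 988 = 9183
Divide by 5: 9183 / 5 = 1836.600

1836.600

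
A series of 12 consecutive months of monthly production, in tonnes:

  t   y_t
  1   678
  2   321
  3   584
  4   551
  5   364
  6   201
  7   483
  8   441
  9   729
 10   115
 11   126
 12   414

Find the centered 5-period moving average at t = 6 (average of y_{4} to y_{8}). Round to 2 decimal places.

408.00

Sum of periods 4–8: 551 + 364 + 201 + 483 + 441 = 2040
Divide by 5: 2040 / 5 = 408.00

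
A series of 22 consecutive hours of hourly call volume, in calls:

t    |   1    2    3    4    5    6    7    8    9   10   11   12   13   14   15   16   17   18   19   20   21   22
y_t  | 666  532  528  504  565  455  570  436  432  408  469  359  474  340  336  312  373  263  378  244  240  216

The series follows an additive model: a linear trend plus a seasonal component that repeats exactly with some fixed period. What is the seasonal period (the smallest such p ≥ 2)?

6

First differences y_{t+1} − y_t: -134, -4, -24, 61, -110, 115, -134, -4, -24, 61, -110, 115, -134, -4, …
The difference pattern repeats every 6 terms and not for any smaller step, so p = 6.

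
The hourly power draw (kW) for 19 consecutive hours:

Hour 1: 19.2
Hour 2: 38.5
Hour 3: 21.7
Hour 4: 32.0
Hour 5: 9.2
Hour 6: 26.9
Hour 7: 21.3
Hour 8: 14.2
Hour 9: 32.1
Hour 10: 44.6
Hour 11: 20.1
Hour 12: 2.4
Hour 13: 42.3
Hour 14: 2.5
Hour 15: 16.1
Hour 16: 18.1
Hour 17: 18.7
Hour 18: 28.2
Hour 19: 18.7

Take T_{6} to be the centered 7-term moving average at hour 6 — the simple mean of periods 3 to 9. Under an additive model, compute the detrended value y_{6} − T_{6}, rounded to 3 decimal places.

4.414

Trend T_6 = (21.7 + 32.0 + 9.2 + 26.9 + 21.3 + 14.2 + 32.1) / 7 = 157.4/7 = 22.48571
Detrended value: 26.9 − 22.48571 = 4.414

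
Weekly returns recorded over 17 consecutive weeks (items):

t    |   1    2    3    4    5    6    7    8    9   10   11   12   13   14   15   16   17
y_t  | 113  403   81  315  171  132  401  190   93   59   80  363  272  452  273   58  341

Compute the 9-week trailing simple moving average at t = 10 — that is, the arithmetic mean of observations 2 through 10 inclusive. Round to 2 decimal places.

Sum of periods 2–10: 403 + 81 + 315 + 171 + 132 + 401 + 190 + 93 + 59 = 1845
Divide by 9: 1845 / 9 = 205.00

205.00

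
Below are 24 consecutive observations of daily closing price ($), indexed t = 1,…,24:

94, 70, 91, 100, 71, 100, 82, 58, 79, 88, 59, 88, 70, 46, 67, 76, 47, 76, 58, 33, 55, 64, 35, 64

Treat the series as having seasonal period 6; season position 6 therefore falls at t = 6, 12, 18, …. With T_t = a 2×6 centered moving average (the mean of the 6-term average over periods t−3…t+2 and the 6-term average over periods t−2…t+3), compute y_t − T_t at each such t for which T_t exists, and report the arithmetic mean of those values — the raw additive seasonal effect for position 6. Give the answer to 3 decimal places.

Season position 6 occurs at t = 6, 12, 18 (where T_t is defined).
t=6: T_6 = 82.66667; y_6 − T_6 = 100 − 82.66667 = 17.33333
t=12: T_12 = 70.66667; y_12 − T_12 = 88 − 70.66667 = 17.33333
t=18: T_18 = 58.50000; y_18 − T_18 = 76 − 58.50000 = 17.50000
Mean deviation: (17.33333 + 17.33333 + 17.50000) / 3 = 17.389

17.389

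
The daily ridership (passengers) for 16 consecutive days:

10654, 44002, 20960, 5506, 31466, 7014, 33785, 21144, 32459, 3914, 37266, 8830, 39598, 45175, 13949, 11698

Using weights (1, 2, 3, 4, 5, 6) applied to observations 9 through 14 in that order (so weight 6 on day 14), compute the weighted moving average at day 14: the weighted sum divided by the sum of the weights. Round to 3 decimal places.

Weighted sum: 1·32459 + 2·3914 + 3·37266 + 4·8830 + 5·39598 + 6·45175 = 32459 + 7828 + 111798 + 35320 + 197990 + 271050 = 656445
Weight total: 1 + 2 + 3 + 4 + 5 + 6 = 21
WMA = 656445 / 21 = 31259.286

31259.286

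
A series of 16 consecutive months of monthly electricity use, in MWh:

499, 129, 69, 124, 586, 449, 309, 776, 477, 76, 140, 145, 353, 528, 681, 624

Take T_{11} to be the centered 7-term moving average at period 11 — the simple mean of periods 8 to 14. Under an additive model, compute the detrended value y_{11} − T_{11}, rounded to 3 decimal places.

Trend T_11 = (776 + 477 + 76 + 140 + 145 + 353 + 528) / 7 = 2495/7 = 356.42857
Detrended value: 140 − 356.42857 = -216.429

-216.429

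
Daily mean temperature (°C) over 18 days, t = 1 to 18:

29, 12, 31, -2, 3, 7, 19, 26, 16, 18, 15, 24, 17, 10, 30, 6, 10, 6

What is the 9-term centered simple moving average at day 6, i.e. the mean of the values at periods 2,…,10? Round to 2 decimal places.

Sum of periods 2–10: 12 + 31 + (-2) + 3 + 7 + 19 + 26 + 16 + 18 = 130
Divide by 9: 130 / 9 = 14.44

14.44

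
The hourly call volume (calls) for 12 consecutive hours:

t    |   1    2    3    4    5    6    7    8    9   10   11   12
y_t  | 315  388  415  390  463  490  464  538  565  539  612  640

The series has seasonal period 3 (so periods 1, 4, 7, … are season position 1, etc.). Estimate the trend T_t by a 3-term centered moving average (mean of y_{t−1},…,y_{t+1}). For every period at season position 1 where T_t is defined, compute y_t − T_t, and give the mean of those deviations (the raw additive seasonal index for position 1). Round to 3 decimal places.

Season position 1 occurs at t = 4, 7, 10 (where T_t is defined).
t=4: T_4 = 422.66667; y_4 − T_4 = 390 − 422.66667 = -32.66667
t=7: T_7 = 497.33333; y_7 − T_7 = 464 − 497.33333 = -33.33333
t=10: T_10 = 572.00000; y_10 − T_10 = 539 − 572.00000 = -33.00000
Mean deviation: (-32.66667 + -33.33333 + -33.00000) / 3 = -33.000

-33.000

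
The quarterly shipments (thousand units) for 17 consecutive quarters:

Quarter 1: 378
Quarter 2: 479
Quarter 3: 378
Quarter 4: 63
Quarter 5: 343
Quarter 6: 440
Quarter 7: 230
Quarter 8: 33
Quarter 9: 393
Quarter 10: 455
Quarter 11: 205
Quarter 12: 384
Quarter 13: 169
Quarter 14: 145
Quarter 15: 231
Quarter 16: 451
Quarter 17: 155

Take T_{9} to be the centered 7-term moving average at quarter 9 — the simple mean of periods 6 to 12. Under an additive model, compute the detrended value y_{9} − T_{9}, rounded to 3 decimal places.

Trend T_9 = (440 + 230 + 33 + 393 + 455 + 205 + 384) / 7 = 2140/7 = 305.71429
Detrended value: 393 − 305.71429 = 87.286

87.286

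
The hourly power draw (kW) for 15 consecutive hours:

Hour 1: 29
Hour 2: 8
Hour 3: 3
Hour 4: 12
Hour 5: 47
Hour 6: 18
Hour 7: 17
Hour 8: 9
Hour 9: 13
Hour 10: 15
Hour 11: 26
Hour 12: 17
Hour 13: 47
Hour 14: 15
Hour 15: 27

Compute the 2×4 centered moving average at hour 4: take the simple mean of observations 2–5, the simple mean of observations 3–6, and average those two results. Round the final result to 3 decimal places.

18.750

Sum over 2–5: 8 + 3 + 12 + 47 = 70
Sum over 3–6: 3 + 12 + 47 + 18 = 80
CMA at t=4 = (70 + 80) / (2·4) = 150 / 8 = 18.750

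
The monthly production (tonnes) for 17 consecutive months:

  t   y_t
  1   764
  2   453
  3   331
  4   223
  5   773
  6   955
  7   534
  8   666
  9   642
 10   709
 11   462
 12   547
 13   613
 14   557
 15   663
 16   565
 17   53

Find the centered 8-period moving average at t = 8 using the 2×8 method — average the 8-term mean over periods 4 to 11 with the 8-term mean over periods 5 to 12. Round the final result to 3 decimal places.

Sum over 4–11: 223 + 773 + 955 + 534 + 666 + 642 + 709 + 462 = 4964
Sum over 5–12: 773 + 955 + 534 + 666 + 642 + 709 + 462 + 547 = 5288
CMA at t=8 = (4964 + 5288) / (2·8) = 10252 / 16 = 640.750

640.750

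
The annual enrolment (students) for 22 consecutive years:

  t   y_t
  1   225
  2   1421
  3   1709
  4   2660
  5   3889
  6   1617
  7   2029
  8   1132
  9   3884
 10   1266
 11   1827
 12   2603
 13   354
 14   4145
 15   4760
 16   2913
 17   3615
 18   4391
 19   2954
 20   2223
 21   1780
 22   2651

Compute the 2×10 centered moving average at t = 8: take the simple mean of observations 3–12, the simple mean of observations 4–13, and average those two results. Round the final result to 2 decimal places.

2193.85

Sum over 3–12: 1709 + 2660 + 3889 + 1617 + 2029 + 1132 + 3884 + 1266 + 1827 + 2603 = 22616
Sum over 4–13: 2660 + 3889 + 1617 + 2029 + 1132 + 3884 + 1266 + 1827 + 2603 + 354 = 21261
CMA at t=8 = (22616 + 21261) / (2·10) = 43877 / 20 = 2193.85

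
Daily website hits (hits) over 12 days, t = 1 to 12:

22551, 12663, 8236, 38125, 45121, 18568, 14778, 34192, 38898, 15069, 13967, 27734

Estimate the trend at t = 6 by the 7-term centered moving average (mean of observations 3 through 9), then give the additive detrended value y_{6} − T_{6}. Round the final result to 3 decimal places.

Trend T_6 = (8236 + 38125 + 45121 + 18568 + 14778 + 34192 + 38898) / 7 = 197918/7 = 28274.00000
Detrended value: 18568 − 28274.00000 = -9706.000

-9706.000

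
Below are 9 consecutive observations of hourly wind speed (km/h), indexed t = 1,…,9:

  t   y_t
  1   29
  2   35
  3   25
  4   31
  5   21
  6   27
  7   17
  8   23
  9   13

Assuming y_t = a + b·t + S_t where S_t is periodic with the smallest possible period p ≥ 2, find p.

2

First differences y_{t+1} − y_t: 6, -10, 6, -10, 6, -10, …
The difference pattern repeats every 2 terms and not for any smaller step, so p = 2.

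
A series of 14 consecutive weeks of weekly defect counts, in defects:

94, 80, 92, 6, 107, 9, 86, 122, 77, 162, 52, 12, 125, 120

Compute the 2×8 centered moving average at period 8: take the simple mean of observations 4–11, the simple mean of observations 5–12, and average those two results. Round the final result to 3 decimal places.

78.000

Sum over 4–11: 6 + 107 + 9 + 86 + 122 + 77 + 162 + 52 = 621
Sum over 5–12: 107 + 9 + 86 + 122 + 77 + 162 + 52 + 12 = 627
CMA at t=8 = (621 + 627) / (2·8) = 1248 / 16 = 78.000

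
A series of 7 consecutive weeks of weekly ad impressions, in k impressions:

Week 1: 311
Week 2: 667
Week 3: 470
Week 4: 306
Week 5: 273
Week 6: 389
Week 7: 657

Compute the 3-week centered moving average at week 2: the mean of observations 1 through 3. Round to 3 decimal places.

Sum of periods 1–3: 311 + 667 + 470 = 1448
Divide by 3: 1448 / 3 = 482.667

482.667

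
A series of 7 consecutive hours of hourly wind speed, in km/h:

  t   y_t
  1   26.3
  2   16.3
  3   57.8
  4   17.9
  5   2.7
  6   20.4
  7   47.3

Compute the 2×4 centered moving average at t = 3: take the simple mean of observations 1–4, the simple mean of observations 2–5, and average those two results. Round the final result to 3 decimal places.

Sum over 1–4: 26.3 + 16.3 + 57.8 + 17.9 = 118.3
Sum over 2–5: 16.3 + 57.8 + 17.9 + 2.7 = 94.7
CMA at t=3 = (118.3 + 94.7) / (2·4) = 213.0 / 8 = 26.625

26.625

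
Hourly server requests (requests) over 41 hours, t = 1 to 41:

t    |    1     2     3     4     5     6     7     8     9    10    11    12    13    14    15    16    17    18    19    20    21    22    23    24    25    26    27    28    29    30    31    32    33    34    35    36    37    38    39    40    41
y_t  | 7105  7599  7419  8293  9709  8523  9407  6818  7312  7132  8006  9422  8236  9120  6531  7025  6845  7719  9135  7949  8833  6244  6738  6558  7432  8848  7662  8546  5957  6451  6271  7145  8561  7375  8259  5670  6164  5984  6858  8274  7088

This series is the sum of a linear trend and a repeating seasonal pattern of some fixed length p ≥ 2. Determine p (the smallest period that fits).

First differences y_{t+1} − y_t: 494, -180, 874, 1416, -1186, 884, -2589, 494, -180, 874, 1416, -1186, 884, -2589, 494, -180, …
The difference pattern repeats every 7 terms and not for any smaller step, so p = 7.

7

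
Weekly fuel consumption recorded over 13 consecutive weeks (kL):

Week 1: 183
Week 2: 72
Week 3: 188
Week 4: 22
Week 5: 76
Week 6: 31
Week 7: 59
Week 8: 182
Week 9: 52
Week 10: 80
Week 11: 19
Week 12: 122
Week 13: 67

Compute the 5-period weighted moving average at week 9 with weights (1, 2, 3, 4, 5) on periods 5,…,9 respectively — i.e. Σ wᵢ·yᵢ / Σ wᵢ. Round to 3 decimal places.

86.867

Weighted sum: 1·76 + 2·31 + 3·59 + 4·182 + 5·52 = 76 + 62 + 177 + 728 + 260 = 1303
Weight total: 1 + 2 + 3 + 4 + 5 = 15
WMA = 1303 / 15 = 86.867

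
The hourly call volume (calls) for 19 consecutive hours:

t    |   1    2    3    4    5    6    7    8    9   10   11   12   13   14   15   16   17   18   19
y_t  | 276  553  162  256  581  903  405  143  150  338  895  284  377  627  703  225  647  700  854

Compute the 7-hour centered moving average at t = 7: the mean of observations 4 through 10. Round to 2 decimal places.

Sum of periods 4–10: 256 + 581 + 903 + 405 + 143 + 150 + 338 = 2776
Divide by 7: 2776 / 7 = 396.57

396.57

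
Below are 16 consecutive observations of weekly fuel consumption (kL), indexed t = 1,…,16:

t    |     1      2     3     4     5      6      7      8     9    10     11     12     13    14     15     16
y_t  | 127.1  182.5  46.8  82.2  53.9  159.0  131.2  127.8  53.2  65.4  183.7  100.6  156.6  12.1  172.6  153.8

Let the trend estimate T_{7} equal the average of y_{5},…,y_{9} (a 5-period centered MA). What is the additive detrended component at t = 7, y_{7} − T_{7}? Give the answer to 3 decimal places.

26.180

Trend T_7 = (53.9 + 159.0 + 131.2 + 127.8 + 53.2) / 5 = 525.1/5 = 105.02000
Detrended value: 131.2 − 105.02000 = 26.180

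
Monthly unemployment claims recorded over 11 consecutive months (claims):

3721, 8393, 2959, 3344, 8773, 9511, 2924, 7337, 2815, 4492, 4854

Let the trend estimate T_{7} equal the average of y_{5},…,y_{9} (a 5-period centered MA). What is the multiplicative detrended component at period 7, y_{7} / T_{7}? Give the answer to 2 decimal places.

Trend T_7 = (8773 + 9511 + 2924 + 7337 + 2815) / 5 = 31360/5 = 6272.0000
Ratio to trend: 2924 / 6272.0000 = 0.47

0.47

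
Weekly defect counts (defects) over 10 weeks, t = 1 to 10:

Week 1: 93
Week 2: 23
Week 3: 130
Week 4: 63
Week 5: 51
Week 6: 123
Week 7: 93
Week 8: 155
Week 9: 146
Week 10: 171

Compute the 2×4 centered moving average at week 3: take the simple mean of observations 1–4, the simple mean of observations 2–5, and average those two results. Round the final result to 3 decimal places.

72.000

Sum over 1–4: 93 + 23 + 130 + 63 = 309
Sum over 2–5: 23 + 130 + 63 + 51 = 267
CMA at t=3 = (309 + 267) / (2·4) = 576 / 8 = 72.000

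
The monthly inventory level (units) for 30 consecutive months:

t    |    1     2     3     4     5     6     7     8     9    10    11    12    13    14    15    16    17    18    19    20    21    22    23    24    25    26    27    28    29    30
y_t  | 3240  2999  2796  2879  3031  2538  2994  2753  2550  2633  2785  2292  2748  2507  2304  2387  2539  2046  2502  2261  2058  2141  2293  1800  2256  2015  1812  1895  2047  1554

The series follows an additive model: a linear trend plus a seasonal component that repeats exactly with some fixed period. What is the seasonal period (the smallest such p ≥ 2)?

6

First differences y_{t+1} − y_t: -241, -203, 83, 152, -493, 456, -241, -203, 83, 152, -493, 456, -241, -203, …
The difference pattern repeats every 6 terms and not for any smaller step, so p = 6.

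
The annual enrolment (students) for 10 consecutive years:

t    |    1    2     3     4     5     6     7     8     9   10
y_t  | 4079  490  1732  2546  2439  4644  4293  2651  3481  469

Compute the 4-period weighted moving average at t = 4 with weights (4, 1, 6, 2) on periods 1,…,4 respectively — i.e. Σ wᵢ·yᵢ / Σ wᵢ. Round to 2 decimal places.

Weighted sum: 4·4079 + 1·490 + 6·1732 + 2·2546 = 16316 + 490 + 10392 + 5092 = 32290
Weight total: 4 + 1 + 6 + 2 = 13
WMA = 32290 / 13 = 2483.85

2483.85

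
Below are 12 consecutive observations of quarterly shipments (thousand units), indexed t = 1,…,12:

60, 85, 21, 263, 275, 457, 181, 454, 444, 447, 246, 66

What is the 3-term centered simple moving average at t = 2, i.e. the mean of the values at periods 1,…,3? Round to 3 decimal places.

55.333

Sum of periods 1–3: 60 + 85 + 21 = 166
Divide by 3: 166 / 3 = 55.333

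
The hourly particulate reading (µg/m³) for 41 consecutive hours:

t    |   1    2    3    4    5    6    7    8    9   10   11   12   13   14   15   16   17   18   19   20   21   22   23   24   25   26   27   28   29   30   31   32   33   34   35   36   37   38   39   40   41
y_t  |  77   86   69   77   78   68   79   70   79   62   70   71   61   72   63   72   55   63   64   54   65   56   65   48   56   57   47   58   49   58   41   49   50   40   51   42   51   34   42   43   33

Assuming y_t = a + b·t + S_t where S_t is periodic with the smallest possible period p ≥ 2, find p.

7

First differences y_{t+1} − y_t: 9, -17, 8, 1, -10, 11, -9, 9, -17, 8, 1, -10, 11, -9, 9, -17, …
The difference pattern repeats every 7 terms and not for any smaller step, so p = 7.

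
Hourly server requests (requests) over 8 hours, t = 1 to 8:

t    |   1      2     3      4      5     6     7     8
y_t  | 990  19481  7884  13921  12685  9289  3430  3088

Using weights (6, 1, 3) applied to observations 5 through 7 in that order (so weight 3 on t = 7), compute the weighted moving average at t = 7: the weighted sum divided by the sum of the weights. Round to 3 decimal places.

9568.900

Weighted sum: 6·12685 + 1·9289 + 3·3430 = 76110 + 9289 + 10290 = 95689
Weight total: 6 + 1 + 3 = 10
WMA = 95689 / 10 = 9568.900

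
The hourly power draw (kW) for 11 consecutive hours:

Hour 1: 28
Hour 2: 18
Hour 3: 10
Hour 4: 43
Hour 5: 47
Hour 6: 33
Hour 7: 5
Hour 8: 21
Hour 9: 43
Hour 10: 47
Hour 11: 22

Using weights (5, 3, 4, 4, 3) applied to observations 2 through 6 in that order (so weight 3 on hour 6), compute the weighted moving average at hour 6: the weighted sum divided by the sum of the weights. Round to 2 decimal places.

Weighted sum: 5·18 + 3·10 + 4·43 + 4·47 + 3·33 = 90 + 30 + 172 + 188 + 99 = 579
Weight total: 5 + 3 + 4 + 4 + 3 = 19
WMA = 579 / 19 = 30.47

30.47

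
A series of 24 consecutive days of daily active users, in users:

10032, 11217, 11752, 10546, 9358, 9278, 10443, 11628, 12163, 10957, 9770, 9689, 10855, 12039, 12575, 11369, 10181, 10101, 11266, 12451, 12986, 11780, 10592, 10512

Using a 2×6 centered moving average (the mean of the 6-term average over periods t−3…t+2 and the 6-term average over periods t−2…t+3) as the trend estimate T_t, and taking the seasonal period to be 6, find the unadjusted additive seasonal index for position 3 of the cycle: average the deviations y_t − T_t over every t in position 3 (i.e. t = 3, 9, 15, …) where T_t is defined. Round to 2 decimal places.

Season position 3 occurs at t = 9, 15, 21 (where T_t is defined).
t=9: T_9 = 10740.7500; y_9 − T_9 = 12163 − 10740.7500 = 1422.2500
t=15: T_15 = 11152.3333; y_15 − T_15 = 12575 − 11152.3333 = 1422.6667
t=21: T_21 = 11563.5833; y_21 − T_21 = 12986 − 11563.5833 = 1422.4167
Mean deviation: (1422.2500 + 1422.6667 + 1422.4167) / 3 = 1422.44

1422.44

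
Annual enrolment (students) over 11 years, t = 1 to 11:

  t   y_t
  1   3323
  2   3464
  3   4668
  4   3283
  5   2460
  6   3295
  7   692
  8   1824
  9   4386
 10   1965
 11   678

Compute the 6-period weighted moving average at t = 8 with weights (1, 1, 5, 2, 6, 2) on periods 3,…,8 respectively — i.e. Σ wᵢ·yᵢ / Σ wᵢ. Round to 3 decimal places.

Weighted sum: 1·4668 + 1·3283 + 5·2460 + 2·3295 + 6·692 + 2·1824 = 4668 + 3283 + 12300 + 6590 + 4152 + 3648 = 34641
Weight total: 1 + 1 + 5 + 2 + 6 + 2 = 17
WMA = 34641 / 17 = 2037.706

2037.706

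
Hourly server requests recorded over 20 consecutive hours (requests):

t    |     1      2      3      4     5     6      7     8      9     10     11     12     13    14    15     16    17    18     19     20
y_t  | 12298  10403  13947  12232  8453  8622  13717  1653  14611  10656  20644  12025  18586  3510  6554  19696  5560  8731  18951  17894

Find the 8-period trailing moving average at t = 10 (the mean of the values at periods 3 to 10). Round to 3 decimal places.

Sum of periods 3–10: 13947 + 12232 + 8453 + 8622 + 13717 + 1653 + 14611 + 10656 = 83891
Divide by 8: 83891 / 8 = 10486.375

10486.375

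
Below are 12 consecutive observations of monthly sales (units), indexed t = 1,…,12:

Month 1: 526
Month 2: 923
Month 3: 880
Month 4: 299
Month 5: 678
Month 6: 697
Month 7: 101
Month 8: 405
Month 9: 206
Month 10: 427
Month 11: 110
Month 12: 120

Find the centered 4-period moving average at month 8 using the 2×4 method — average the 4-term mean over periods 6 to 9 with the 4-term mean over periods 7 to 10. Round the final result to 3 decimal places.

Sum over 6–9: 697 + 101 + 405 + 206 = 1409
Sum over 7–10: 101 + 405 + 206 + 427 = 1139
CMA at t=8 = (1409 + 1139) / (2·4) = 2548 / 8 = 318.500

318.500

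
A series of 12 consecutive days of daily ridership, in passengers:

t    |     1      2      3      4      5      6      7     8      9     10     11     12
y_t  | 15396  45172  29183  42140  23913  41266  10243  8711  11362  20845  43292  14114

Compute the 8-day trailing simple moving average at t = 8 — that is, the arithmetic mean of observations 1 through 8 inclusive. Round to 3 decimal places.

Sum of periods 1–8: 15396 + 45172 + 29183 + 42140 + 23913 + 41266 + 10243 + 8711 = 216024
Divide by 8: 216024 / 8 = 27003.000

27003.000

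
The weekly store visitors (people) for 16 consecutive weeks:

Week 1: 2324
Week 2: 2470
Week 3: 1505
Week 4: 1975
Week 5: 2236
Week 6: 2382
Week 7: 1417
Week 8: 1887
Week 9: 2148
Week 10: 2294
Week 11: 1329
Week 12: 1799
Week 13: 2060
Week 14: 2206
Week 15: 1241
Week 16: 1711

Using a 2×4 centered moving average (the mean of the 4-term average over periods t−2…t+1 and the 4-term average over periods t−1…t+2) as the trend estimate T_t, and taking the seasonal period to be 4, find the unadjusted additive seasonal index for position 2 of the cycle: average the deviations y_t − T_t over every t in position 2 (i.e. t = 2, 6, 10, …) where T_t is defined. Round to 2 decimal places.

Season position 2 occurs at t = 6, 10, 14 (where T_t is defined).
t=6: T_6 = 1991.5000; y_6 − T_6 = 2382 − 1991.5000 = 390.5000
t=10: T_10 = 1903.5000; y_10 − T_10 = 2294 − 1903.5000 = 390.5000
t=14: T_14 = 1815.5000; y_14 − T_14 = 2206 − 1815.5000 = 390.5000
Mean deviation: (390.5000 + 390.5000 + 390.5000) / 3 = 390.50

390.50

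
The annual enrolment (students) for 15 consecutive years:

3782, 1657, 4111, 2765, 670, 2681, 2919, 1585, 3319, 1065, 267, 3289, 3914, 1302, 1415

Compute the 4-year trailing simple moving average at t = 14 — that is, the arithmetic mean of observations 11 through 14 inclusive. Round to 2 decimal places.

2193.00

Sum of periods 11–14: 267 + 3289 + 3914 + 1302 = 8772
Divide by 4: 8772 / 4 = 2193.00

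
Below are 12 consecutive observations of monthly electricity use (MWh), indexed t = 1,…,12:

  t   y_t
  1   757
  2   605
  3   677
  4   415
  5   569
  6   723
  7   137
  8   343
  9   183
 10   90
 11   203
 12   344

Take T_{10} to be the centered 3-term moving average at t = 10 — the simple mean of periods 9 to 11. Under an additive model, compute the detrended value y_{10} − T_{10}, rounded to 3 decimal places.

Trend T_10 = (183 + 90 + 203) / 3 = 476/3 = 158.66667
Detrended value: 90 − 158.66667 = -68.667

-68.667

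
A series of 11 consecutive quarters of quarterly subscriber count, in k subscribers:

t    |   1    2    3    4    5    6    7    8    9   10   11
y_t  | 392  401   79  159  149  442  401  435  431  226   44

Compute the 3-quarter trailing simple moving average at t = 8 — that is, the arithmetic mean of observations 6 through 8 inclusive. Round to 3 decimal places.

Sum of periods 6–8: 442 + 401 + 435 = 1278
Divide by 3: 1278 / 3 = 426.000

426.000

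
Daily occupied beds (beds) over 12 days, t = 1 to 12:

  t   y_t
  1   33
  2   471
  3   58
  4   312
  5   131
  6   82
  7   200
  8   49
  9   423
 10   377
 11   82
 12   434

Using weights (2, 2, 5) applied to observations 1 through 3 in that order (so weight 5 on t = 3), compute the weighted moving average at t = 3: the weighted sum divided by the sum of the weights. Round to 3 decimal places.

144.222

Weighted sum: 2·33 + 2·471 + 5·58 = 66 + 942 + 290 = 1298
Weight total: 2 + 2 + 5 = 9
WMA = 1298 / 9 = 144.222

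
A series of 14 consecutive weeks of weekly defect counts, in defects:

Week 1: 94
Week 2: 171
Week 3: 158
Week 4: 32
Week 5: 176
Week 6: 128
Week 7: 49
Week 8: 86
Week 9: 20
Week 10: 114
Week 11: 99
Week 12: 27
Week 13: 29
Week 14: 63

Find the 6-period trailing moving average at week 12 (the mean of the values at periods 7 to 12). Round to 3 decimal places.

65.833

Sum of periods 7–12: 49 + 86 + 20 + 114 + 99 + 27 = 395
Divide by 6: 395 / 6 = 65.833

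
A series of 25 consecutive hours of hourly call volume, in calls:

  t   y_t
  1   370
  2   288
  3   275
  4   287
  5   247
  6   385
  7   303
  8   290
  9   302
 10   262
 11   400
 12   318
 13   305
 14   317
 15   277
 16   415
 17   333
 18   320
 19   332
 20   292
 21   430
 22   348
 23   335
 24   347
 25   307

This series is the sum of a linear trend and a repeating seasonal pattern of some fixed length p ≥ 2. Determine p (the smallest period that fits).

5

First differences y_{t+1} − y_t: -82, -13, 12, -40, 138, -82, -13, 12, -40, 138, -82, -13, …
The difference pattern repeats every 5 terms and not for any smaller step, so p = 5.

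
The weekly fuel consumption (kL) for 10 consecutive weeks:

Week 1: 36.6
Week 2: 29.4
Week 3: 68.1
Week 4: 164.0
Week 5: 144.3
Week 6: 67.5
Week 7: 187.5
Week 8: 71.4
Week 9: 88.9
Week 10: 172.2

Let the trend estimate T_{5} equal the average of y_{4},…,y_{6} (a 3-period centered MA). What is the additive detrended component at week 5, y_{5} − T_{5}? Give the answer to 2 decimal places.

Trend T_5 = (164.0 + 144.3 + 67.5) / 3 = 375.8/3 = 125.2667
Detrended value: 144.3 − 125.2667 = 19.03

19.03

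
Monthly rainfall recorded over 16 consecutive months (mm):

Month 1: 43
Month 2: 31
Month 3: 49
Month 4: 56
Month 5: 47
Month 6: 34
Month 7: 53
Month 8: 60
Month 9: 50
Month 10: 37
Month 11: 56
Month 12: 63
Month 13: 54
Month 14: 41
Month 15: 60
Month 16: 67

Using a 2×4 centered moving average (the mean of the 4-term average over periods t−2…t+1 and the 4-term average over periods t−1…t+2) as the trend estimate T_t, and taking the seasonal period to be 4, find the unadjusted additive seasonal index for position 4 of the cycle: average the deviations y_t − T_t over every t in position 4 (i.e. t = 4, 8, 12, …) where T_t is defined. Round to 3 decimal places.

10.083

Season position 4 occurs at t = 4, 8, 12 (where T_t is defined).
t=4: T_4 = 46.12500; y_4 − T_4 = 56 − 46.12500 = 9.87500
t=8: T_8 = 49.62500; y_8 − T_8 = 60 − 49.62500 = 10.37500
t=12: T_12 = 53.00000; y_12 − T_12 = 63 − 53.00000 = 10.00000
Mean deviation: (9.87500 + 10.37500 + 10.00000) / 3 = 10.083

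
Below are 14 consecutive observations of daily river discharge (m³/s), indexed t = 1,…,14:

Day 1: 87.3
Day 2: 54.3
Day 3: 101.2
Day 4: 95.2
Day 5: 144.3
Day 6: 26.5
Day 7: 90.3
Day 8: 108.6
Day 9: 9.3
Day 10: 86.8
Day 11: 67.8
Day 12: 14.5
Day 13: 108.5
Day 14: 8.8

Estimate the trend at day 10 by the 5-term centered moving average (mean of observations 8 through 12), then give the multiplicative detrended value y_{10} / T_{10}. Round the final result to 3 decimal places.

Trend T_10 = (108.6 + 9.3 + 86.8 + 67.8 + 14.5) / 5 = 287.0/5 = 57.40000
Ratio to trend: 86.8 / 57.40000 = 1.512

1.512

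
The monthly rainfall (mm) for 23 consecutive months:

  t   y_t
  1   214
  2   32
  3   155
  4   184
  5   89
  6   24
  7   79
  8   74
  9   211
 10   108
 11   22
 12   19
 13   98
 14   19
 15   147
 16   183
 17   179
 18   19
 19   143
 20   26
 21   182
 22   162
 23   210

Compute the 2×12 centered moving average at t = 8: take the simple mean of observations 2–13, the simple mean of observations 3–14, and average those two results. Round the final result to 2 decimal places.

Sum over 2–13: 32 + 155 + 184 + 89 + 24 + 79 + 74 + 211 + 108 + 22 + 19 + 98 = 1095
Sum over 3–14: 155 + 184 + 89 + 24 + 79 + 74 + 211 + 108 + 22 + 19 + 98 + 19 = 1082
CMA at t=8 = (1095 + 1082) / (2·12) = 2177 / 24 = 90.71

90.71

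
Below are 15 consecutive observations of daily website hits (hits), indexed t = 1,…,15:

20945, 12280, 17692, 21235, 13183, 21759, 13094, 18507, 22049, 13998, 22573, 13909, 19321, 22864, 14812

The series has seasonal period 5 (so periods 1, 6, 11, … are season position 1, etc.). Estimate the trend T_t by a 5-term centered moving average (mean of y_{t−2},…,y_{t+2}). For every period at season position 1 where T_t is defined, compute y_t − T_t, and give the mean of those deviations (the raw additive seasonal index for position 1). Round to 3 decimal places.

4203.200

Season position 1 occurs at t = 6, 11 (where T_t is defined).
t=6: T_6 = 17555.60000; y_6 − T_6 = 21759 − 17555.60000 = 4203.40000
t=11: T_11 = 18370.00000; y_11 − T_11 = 22573 − 18370.00000 = 4203.00000
Mean deviation: (4203.40000 + 4203.00000) / 2 = 4203.200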